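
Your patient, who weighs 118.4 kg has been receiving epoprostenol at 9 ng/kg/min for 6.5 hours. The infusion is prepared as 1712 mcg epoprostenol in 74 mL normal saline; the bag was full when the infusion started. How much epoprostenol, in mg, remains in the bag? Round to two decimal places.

Dose = 9 ng/kg/min × 118.4 kg = 1065.6 ng/min
1065.6 ng/min × 60 min/hr = 63936 ng/hr
Concentration = 1712 mcg ÷ 74 mL = 23.13514 mcg/mL = 23135.14 ng/mL
Rate = 63936 ng/hr ÷ 23135.14 ng/mL = 2.763589 mL/hr
Volume infused = 2.763589 mL/hr × 6.5 hr = 17.96333 mL
Volume remaining = 74 − 17.96333 = 56.03667 mL
Drug remaining = 56.03667 mL × 23135.14 ng/mL = 1296416 ng = 1.296416 mg

1.30 mg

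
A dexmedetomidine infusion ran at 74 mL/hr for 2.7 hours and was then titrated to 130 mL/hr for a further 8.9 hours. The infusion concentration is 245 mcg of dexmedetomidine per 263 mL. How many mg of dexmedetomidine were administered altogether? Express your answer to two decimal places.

Concentration = 245 mcg ÷ 263 mL = 0.9315589 mcg/mL
Stage 1: 74 mL/hr × 2.7 hr = 199.8 mL → 199.8 mL × 0.9315589 mcg/mL = 186.1255 mcg
Stage 2: 130 mL/hr × 8.9 hr = 1157 mL → 1157 mL × 0.9315589 mcg/mL = 1077.814 mcg
Total = 186.1255 + 1077.814 = 1263.939 mcg = 1.263939 mg

1.26 mg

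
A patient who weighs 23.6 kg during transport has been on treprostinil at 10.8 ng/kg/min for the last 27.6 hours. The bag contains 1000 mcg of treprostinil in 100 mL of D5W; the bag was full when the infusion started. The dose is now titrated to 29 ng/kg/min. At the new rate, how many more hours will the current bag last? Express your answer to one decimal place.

Initial rate:
Dose = 10.8 ng/kg/min × 23.6 kg = 254.88 ng/min
254.88 ng/min × 60 min/hr = 15292.8 ng/hr
Concentration = 1000 mcg ÷ 100 mL = 10 mcg/mL = 10000 ng/mL
Rate = 15292.8 ng/hr ÷ 10000 ng/mL = 1.52928 mL/hr
Volume infused so far = 1.52928 mL/hr × 27.6 hr = 42.20813 mL
Volume remaining = 100 − 42.20813 = 57.79187 mL
New rate:
Dose = 29 ng/kg/min × 23.6 kg = 684.4 ng/min
684.4 ng/min × 60 min/hr = 41064 ng/hr
Rate = 41064 ng/hr ÷ 10000 ng/mL = 4.1064 mL/hr
Time remaining = 57.79187 mL ÷ 4.1064 mL/hr = 14.07361 hr

14.1 hours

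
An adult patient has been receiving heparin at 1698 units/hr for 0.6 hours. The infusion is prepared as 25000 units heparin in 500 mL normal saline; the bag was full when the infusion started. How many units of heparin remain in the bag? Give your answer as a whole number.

Concentration = 25000 units ÷ 500 mL = 50 units/mL
Rate = 1698 units/hr ÷ 50 units/mL = 33.96 mL/hr
Volume infused = 33.96 mL/hr × 0.6 hr = 20.376 mL
Volume remaining = 500 − 20.376 = 479.624 mL
Drug remaining = 479.624 mL × 50 units/mL = 23981.2 units

23981 units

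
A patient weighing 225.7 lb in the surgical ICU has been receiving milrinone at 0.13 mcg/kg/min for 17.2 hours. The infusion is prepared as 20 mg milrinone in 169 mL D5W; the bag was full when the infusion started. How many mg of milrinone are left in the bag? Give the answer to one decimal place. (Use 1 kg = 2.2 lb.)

Weight = 225.7 lb ÷ 2.2 lb/kg = 102.5909 kg
Dose = 0.13 mcg/kg/min × 102.5909 kg = 13.33682 mcg/min
13.33682 mcg/min × 60 min/hr = 800.2091 mcg/hr
Concentration = 20 mg ÷ 169 mL = 0.1183432 mg/mL = 118.3432 mcg/mL
Rate = 800.2091 mcg/hr ÷ 118.3432 mcg/mL = 6.761767 mL/hr
Volume infused = 6.761767 mL/hr × 17.2 hr = 116.3024 mL
Volume remaining = 169 − 116.3024 = 52.69761 mL
Drug remaining = 52.69761 mL × 118.3432 mcg/mL = 6236.404 mcg = 6.236404 mg

6.2 mg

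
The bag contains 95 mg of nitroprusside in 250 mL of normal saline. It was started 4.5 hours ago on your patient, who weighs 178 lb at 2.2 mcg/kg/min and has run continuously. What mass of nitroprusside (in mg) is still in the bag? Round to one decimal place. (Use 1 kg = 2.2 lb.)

46.9 mg

Weight = 178 lb ÷ 2.2 lb/kg = 80.90909 kg
Dose = 2.2 mcg/kg/min × 80.90909 kg = 178 mcg/min
178 mcg/min × 60 min/hr = 10680 mcg/hr
Concentration = 95 mg ÷ 250 mL = 0.38 mg/mL = 380 mcg/mL
Rate = 10680 mcg/hr ÷ 380 mcg/mL = 28.10526 mL/hr
Volume infused = 28.10526 mL/hr × 4.5 hr = 126.4737 mL
Volume remaining = 250 − 126.4737 = 123.5263 mL
Drug remaining = 123.5263 mL × 380 mcg/mL = 46940 mcg = 46.94 mg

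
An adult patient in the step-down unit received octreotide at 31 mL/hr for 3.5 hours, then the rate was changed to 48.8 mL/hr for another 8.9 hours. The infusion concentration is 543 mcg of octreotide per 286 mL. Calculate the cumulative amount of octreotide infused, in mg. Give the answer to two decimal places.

Concentration = 543 mcg ÷ 286 mL = 1.898601 mcg/mL
Stage 1: 31 mL/hr × 3.5 hr = 108.5 mL → 108.5 mL × 1.898601 mcg/mL = 205.9983 mcg
Stage 2: 48.8 mL/hr × 8.9 hr = 434.32 mL → 434.32 mL × 1.898601 mcg/mL = 824.6006 mcg
Total = 205.9983 + 824.6006 = 1030.599 mcg = 1.030599 mg

1.03 mg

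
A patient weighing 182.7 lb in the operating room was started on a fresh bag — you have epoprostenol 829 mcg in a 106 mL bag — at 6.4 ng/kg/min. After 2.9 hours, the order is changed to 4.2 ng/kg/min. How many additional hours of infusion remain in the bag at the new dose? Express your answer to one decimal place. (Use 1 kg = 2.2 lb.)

35.2 hours

Initial rate:
Weight = 182.7 lb ÷ 2.2 lb/kg = 83.04545 kg
Dose = 6.4 ng/kg/min × 83.04545 kg = 531.4909 ng/min
531.4909 ng/min × 60 min/hr = 31889.45 ng/hr
Concentration = 829 mcg ÷ 106 mL = 7.820755 mcg/mL = 7820.755 ng/mL
Rate = 31889.45 ng/hr ÷ 7820.755 ng/mL = 4.077542 mL/hr
Volume infused so far = 4.077542 mL/hr × 2.9 hr = 11.82487 mL
Volume remaining = 106 − 11.82487 = 94.17513 mL
New rate:
Dose = 4.2 ng/kg/min × 83.04545 kg = 348.7909 ng/min
348.7909 ng/min × 60 min/hr = 20927.45 ng/hr
Rate = 20927.45 ng/hr ÷ 7820.755 ng/mL = 2.675887 mL/hr
Time remaining = 94.17513 mL ÷ 2.675887 mL/hr = 35.19399 hr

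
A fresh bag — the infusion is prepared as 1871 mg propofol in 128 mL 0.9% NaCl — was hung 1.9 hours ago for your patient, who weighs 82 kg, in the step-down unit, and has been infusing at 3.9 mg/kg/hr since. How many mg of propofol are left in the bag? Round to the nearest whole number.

1263 mg

Dose = 3.9 mg/kg/hr × 82 kg = 319.8 mg/hr
Concentration = 1871 mg ÷ 128 mL = 14.61719 mg/mL
Rate = 319.8 mg/hr ÷ 14.61719 mg/mL = 21.87835 mL/hr
Volume infused = 21.87835 mL/hr × 1.9 hr = 41.56887 mL
Volume remaining = 128 − 41.56887 = 86.43113 mL
Drug remaining = 86.43113 mL × 14.61719 mg/mL = 1263.38 mg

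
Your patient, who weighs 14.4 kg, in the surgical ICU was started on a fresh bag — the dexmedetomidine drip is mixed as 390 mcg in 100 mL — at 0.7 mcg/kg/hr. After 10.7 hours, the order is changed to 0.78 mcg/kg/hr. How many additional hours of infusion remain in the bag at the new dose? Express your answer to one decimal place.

25.1 hours

Initial rate:
Dose = 0.7 mcg/kg/hr × 14.4 kg = 10.08 mcg/hr
Concentration = 390 mcg ÷ 100 mL = 3.9 mcg/mL
Rate = 10.08 mcg/hr ÷ 3.9 mcg/mL = 2.584615 mL/hr
Volume infused so far = 2.584615 mL/hr × 10.7 hr = 27.65538 mL
Volume remaining = 100 − 27.65538 = 72.34462 mL
New rate:
Dose = 0.78 mcg/kg/hr × 14.4 kg = 11.232 mcg/hr
Rate = 11.232 mcg/hr ÷ 3.9 mcg/mL = 2.88 mL/hr
Time remaining = 72.34462 mL ÷ 2.88 mL/hr = 25.11966 hr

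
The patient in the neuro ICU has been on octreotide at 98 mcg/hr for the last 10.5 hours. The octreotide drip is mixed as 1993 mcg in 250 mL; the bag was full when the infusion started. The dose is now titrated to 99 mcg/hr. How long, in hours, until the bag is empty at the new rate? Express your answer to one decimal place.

Initial rate:
Concentration = 1993 mcg ÷ 250 mL = 7.972 mcg/mL
Rate = 98 mcg/hr ÷ 7.972 mcg/mL = 12.29303 mL/hr
Volume infused so far = 12.29303 mL/hr × 10.5 hr = 129.0768 mL
Volume remaining = 250 − 129.0768 = 120.9232 mL
New rate:
Rate = 99 mcg/hr ÷ 7.972 mcg/mL = 12.41846 mL/hr
Time remaining = 120.9232 mL ÷ 12.41846 mL/hr = 9.737374 hr

9.7 hours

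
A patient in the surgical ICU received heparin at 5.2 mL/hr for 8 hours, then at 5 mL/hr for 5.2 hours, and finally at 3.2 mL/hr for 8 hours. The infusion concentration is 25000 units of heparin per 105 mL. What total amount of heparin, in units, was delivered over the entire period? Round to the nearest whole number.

Concentration = 25000 units ÷ 105 mL = 238.0952 units/mL
Stage 1: 5.2 mL/hr × 8 hr = 41.6 mL → 41.6 mL × 238.0952 units/mL = 9904.762 units
Stage 2: 5 mL/hr × 5.2 hr = 26 mL → 26 mL × 238.0952 units/mL = 6190.476 units
Stage 3: 3.2 mL/hr × 8 hr = 25.6 mL → 25.6 mL × 238.0952 units/mL = 6095.238 units
Total = 9904.762 + 6190.476 + 6095.238 = 22190.48 units

22190 units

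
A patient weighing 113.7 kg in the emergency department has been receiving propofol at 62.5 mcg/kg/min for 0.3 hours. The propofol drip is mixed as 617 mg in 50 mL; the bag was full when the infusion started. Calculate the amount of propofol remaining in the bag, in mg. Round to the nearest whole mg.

Dose = 62.5 mcg/kg/min × 113.7 kg = 7106.25 mcg/min
7106.25 mcg/min × 60 min/hr = 426375 mcg/hr
Concentration = 617 mg ÷ 50 mL = 12.34 mg/mL = 12340 mcg/mL
Rate = 426375 mcg/hr ÷ 12340 mcg/mL = 34.55227 mL/hr
Volume infused = 34.55227 mL/hr × 0.3 hr = 10.36568 mL
Volume remaining = 50 − 10.36568 = 39.63432 mL
Drug remaining = 39.63432 mL × 12340 mcg/mL = 489087.5 mcg = 489.0875 mg

489 mg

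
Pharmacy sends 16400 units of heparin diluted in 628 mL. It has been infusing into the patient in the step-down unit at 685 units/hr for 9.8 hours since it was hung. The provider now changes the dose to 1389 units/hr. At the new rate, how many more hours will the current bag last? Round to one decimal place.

7.0 hours

Initial rate:
Concentration = 16400 units ÷ 628 mL = 26.11465 units/mL
Rate = 685 units/hr ÷ 26.11465 units/mL = 26.23049 mL/hr
Volume infused so far = 26.23049 mL/hr × 9.8 hr = 257.0588 mL
Volume remaining = 628 − 257.0588 = 370.9412 mL
New rate:
Rate = 1389 units/hr ÷ 26.11465 units/mL = 53.18854 mL/hr
Time remaining = 370.9412 mL ÷ 53.18854 mL/hr = 6.974082 hr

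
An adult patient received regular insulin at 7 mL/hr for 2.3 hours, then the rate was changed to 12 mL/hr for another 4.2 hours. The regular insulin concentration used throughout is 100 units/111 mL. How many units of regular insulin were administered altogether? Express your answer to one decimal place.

59.9 units

Concentration = 100 units ÷ 111 mL = 0.9009009 units/mL
Stage 1: 7 mL/hr × 2.3 hr = 16.1 mL → 16.1 mL × 0.9009009 units/mL = 14.5045 units
Stage 2: 12 mL/hr × 4.2 hr = 50.4 mL → 50.4 mL × 0.9009009 units/mL = 45.40541 units
Total = 14.5045 + 45.40541 = 59.90991 units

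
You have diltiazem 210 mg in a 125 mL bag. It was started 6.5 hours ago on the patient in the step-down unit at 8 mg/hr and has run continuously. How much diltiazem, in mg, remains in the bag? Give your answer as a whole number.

Concentration = 210 mg ÷ 125 mL = 1.68 mg/mL
Rate = 8 mg/hr ÷ 1.68 mg/mL = 4.761905 mL/hr
Volume infused = 4.761905 mL/hr × 6.5 hr = 30.95238 mL
Volume remaining = 125 − 30.95238 = 94.04762 mL
Drug remaining = 94.04762 mL × 1.68 mg/mL = 158 mg

158 mg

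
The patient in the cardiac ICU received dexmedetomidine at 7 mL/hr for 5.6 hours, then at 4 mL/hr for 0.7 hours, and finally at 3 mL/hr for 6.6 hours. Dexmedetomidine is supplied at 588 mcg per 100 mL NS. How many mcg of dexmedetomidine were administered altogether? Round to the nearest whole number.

Concentration = 588 mcg ÷ 100 mL = 5.88 mcg/mL
Stage 1: 7 mL/hr × 5.6 hr = 39.2 mL → 39.2 mL × 5.88 mcg/mL = 230.496 mcg
Stage 2: 4 mL/hr × 0.7 hr = 2.8 mL → 2.8 mL × 5.88 mcg/mL = 16.464 mcg
Stage 3: 3 mL/hr × 6.6 hr = 19.8 mL → 19.8 mL × 5.88 mcg/mL = 116.424 mcg
Total = 230.496 + 16.464 + 116.424 = 363.384 mcg

363 mcg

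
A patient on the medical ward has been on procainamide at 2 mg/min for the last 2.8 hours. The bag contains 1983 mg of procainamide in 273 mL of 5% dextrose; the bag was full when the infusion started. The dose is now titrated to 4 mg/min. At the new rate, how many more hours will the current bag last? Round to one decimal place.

6.9 hours

Initial rate:
2 mg/min × 60 min/hr = 120 mg/hr
Concentration = 1983 mg ÷ 273 mL = 7.263736 mg/mL
Rate = 120 mg/hr ÷ 7.263736 mg/mL = 16.52042 mL/hr
Volume infused so far = 16.52042 mL/hr × 2.8 hr = 46.25719 mL
Volume remaining = 273 − 46.25719 = 226.7428 mL
New rate:
4 mg/min × 60 min/hr = 240 mg/hr
Rate = 240 mg/hr ÷ 7.263736 mg/mL = 33.04085 mL/hr
Time remaining = 226.7428 mL ÷ 33.04085 mL/hr = 6.8625 hr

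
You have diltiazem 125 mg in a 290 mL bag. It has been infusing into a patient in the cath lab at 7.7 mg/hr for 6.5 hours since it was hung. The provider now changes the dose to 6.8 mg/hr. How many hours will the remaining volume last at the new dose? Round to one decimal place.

11.0 hours

Initial rate:
Concentration = 125 mg ÷ 290 mL = 0.4310345 mg/mL
Rate = 7.7 mg/hr ÷ 0.4310345 mg/mL = 17.864 mL/hr
Volume infused so far = 17.864 mL/hr × 6.5 hr = 116.116 mL
Volume remaining = 290 − 116.116 = 173.884 mL
New rate:
Rate = 6.8 mg/hr ÷ 0.4310345 mg/mL = 15.776 mL/hr
Time remaining = 173.884 mL ÷ 15.776 mL/hr = 11.02206 hr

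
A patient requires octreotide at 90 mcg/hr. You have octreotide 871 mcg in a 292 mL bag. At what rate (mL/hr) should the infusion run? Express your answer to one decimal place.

30.2 mL/hr

Concentration = 871 mcg ÷ 292 mL = 2.982877 mcg/mL
Rate = 90 mcg/hr ÷ 2.982877 mcg/mL = 30.17222 mL/hr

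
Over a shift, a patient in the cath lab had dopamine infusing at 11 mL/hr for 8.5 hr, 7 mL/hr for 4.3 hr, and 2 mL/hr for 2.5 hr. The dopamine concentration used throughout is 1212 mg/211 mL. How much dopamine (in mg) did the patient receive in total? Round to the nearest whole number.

Concentration = 1212 mg ÷ 211 mL = 5.744076 mg/mL
Stage 1: 11 mL/hr × 8.5 hr = 93.5 mL → 93.5 mL × 5.744076 mg/mL = 537.0711 mg
Stage 2: 7 mL/hr × 4.3 hr = 30.1 mL → 30.1 mL × 5.744076 mg/mL = 172.8967 mg
Stage 3: 2 mL/hr × 2.5 hr = 5 mL → 5 mL × 5.744076 mg/mL = 28.72038 mg
Total = 537.0711 + 172.8967 + 28.72038 = 738.6882 mg

739 mg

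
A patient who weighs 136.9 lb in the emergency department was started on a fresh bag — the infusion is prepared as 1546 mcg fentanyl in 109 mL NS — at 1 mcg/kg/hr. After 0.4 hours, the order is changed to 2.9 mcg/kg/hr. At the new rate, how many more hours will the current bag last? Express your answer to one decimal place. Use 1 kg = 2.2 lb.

Initial rate:
Weight = 136.9 lb ÷ 2.2 lb/kg = 62.22727 kg
Dose = 1 mcg/kg/hr × 62.22727 kg = 62.22727 mcg/hr
Concentration = 1546 mcg ÷ 109 mL = 14.18349 mcg/mL
Rate = 62.22727 mcg/hr ÷ 14.18349 mcg/mL = 4.387304 mL/hr
Volume infused so far = 4.387304 mL/hr × 0.4 hr = 1.754922 mL
Volume remaining = 109 − 1.754922 = 107.2451 mL
New rate:
Dose = 2.9 mcg/kg/hr × 62.22727 kg = 180.4591 mcg/hr
Rate = 180.4591 mcg/hr ÷ 14.18349 mcg/mL = 12.72318 mL/hr
Time remaining = 107.2451 mL ÷ 12.72318 mL/hr = 8.429108 hr

8.4 hours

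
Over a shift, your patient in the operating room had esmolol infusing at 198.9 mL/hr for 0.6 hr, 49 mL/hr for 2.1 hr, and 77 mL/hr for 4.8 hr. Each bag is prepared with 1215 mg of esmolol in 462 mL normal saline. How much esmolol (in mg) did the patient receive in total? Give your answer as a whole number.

Concentration = 1215 mg ÷ 462 mL = 2.62987 mg/mL
Stage 1: 198.9 mL/hr × 0.6 hr = 119.34 mL → 119.34 mL × 2.62987 mg/mL = 313.8487 mg
Stage 2: 49 mL/hr × 2.1 hr = 102.9 mL → 102.9 mL × 2.62987 mg/mL = 270.6136 mg
Stage 3: 77 mL/hr × 4.8 hr = 369.6 mL → 369.6 mL × 2.62987 mg/mL = 972 mg
Total = 313.8487 + 270.6136 + 972 = 1556.462 mg

1556 mg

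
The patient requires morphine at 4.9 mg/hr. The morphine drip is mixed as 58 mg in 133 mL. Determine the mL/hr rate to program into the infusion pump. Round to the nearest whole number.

Concentration = 58 mg ÷ 133 mL = 0.4360902 mg/mL
Rate = 4.9 mg/hr ÷ 0.4360902 mg/mL = 11.23621 mL/hr

11 mL/hr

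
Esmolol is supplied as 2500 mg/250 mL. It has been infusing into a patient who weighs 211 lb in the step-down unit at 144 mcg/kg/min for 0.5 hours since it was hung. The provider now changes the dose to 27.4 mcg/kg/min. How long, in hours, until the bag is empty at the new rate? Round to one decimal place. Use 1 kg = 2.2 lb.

Initial rate:
Weight = 211 lb ÷ 2.2 lb/kg = 95.90909 kg
Dose = 144 mcg/kg/min × 95.90909 kg = 13810.91 mcg/min
13810.91 mcg/min × 60 min/hr = 828654.5 mcg/hr
Concentration = 2500 mg ÷ 250 mL = 10 mg/mL = 10000 mcg/mL
Rate = 828654.5 mcg/hr ÷ 10000 mcg/mL = 82.86545 mL/hr
Volume infused so far = 82.86545 mL/hr × 0.5 hr = 41.43273 mL
Volume remaining = 250 − 41.43273 = 208.5673 mL
New rate:
Dose = 27.4 mcg/kg/min × 95.90909 kg = 2627.909 mcg/min
2627.909 mcg/min × 60 min/hr = 157674.5 mcg/hr
Rate = 157674.5 mcg/hr ÷ 10000 mcg/mL = 15.76745 mL/hr
Time remaining = 208.5673 mL ÷ 15.76745 mL/hr = 13.22771 hr

13.2 hours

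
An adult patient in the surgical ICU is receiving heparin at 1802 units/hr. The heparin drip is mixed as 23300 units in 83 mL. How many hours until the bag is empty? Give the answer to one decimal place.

Concentration = 23300 units ÷ 83 mL = 280.7229 units/mL
Rate = 1802 units/hr ÷ 280.7229 units/mL = 6.419142 mL/hr
Duration = 83 mL ÷ 6.419142 mL/hr = 12.93008 hr

12.9 hours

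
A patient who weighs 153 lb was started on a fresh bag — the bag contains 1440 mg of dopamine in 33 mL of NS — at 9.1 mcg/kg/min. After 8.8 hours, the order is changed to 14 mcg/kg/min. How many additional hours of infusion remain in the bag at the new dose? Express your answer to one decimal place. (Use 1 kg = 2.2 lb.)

Initial rate:
Weight = 153 lb ÷ 2.2 lb/kg = 69.54545 kg
Dose = 9.1 mcg/kg/min × 69.54545 kg = 632.8636 mcg/min
632.8636 mcg/min × 60 min/hr = 37971.82 mcg/hr
Concentration = 1440 mg ÷ 33 mL = 43.63636 mg/mL = 43636.36 mcg/mL
Rate = 37971.82 mcg/hr ÷ 43636.36 mcg/mL = 0.8701875 mL/hr
Volume infused so far = 0.8701875 mL/hr × 8.8 hr = 7.65765 mL
Volume remaining = 33 − 7.65765 = 25.34235 mL
New rate:
Dose = 14 mcg/kg/min × 69.54545 kg = 973.6364 mcg/min
973.6364 mcg/min × 60 min/hr = 58418.18 mcg/hr
Rate = 58418.18 mcg/hr ÷ 43636.36 mcg/mL = 1.33875 mL/hr
Time remaining = 25.34235 mL ÷ 1.33875 mL/hr = 18.92986 hr

18.9 hours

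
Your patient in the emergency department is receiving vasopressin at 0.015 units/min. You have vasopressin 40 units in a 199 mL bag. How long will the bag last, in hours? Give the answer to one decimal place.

0.015 units/min × 60 min/hr = 0.9 units/hr
Concentration = 40 units ÷ 199 mL = 0.201005 units/mL
Rate = 0.9 units/hr ÷ 0.201005 units/mL = 4.4775 mL/hr
Duration = 199 mL ÷ 4.4775 mL/hr = 44.44444 hr

44.4 hours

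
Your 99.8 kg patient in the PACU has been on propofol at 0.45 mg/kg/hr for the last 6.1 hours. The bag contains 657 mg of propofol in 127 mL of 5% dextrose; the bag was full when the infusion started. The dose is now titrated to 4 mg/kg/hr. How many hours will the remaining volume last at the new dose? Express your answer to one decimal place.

Initial rate:
Dose = 0.45 mg/kg/hr × 99.8 kg = 44.91 mg/hr
Concentration = 657 mg ÷ 127 mL = 5.173228 mg/mL
Rate = 44.91 mg/hr ÷ 5.173228 mg/mL = 8.681233 mL/hr
Volume infused so far = 8.681233 mL/hr × 6.1 hr = 52.95552 mL
Volume remaining = 127 − 52.95552 = 74.04448 mL
New rate:
Dose = 4 mg/kg/hr × 99.8 kg = 399.2 mg/hr
Rate = 399.2 mg/hr ÷ 5.173228 mg/mL = 77.16651 mL/hr
Time remaining = 74.04448 mL ÷ 77.16651 mL/hr = 0.9595416 hr

1.0 hours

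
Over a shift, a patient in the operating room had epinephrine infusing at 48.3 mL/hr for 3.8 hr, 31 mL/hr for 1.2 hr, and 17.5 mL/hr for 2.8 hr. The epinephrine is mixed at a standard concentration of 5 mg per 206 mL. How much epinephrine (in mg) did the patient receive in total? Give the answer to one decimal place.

6.5 mg

Concentration = 5 mg ÷ 206 mL = 0.02427184 mg/mL
Stage 1: 48.3 mL/hr × 3.8 hr = 183.54 mL → 183.54 mL × 0.02427184 mg/mL = 4.454854 mg
Stage 2: 31 mL/hr × 1.2 hr = 37.2 mL → 37.2 mL × 0.02427184 mg/mL = 0.9029126 mg
Stage 3: 17.5 mL/hr × 2.8 hr = 49 mL → 49 mL × 0.02427184 mg/mL = 1.18932 mg
Total = 4.454854 + 0.9029126 + 1.18932 = 6.547087 mg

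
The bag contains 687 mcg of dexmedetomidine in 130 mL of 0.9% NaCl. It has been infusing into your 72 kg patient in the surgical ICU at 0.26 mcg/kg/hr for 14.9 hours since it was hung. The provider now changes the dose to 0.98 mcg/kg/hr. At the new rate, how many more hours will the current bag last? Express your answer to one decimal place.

Initial rate:
Dose = 0.26 mcg/kg/hr × 72 kg = 18.72 mcg/hr
Concentration = 687 mcg ÷ 130 mL = 5.284615 mcg/mL
Rate = 18.72 mcg/hr ÷ 5.284615 mcg/mL = 3.542358 mL/hr
Volume infused so far = 3.542358 mL/hr × 14.9 hr = 52.78114 mL
Volume remaining = 130 − 52.78114 = 77.21886 mL
New rate:
Dose = 0.98 mcg/kg/hr × 72 kg = 70.56 mcg/hr
Rate = 70.56 mcg/hr ÷ 5.284615 mcg/mL = 13.35197 mL/hr
Time remaining = 77.21886 mL ÷ 13.35197 mL/hr = 5.783333 hr

5.8 hours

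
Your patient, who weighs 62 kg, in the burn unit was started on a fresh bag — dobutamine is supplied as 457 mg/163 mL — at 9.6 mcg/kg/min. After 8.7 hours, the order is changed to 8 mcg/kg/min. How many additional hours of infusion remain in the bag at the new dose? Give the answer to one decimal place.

Initial rate:
Dose = 9.6 mcg/kg/min × 62 kg = 595.2 mcg/min
595.2 mcg/min × 60 min/hr = 35712 mcg/hr
Concentration = 457 mg ÷ 163 mL = 2.803681 mg/mL = 2803.681 mcg/mL
Rate = 35712 mcg/hr ÷ 2803.681 mcg/mL = 12.73754 mL/hr
Volume infused so far = 12.73754 mL/hr × 8.7 hr = 110.8166 mL
Volume remaining = 163 − 110.8166 = 52.1834 mL
New rate:
Dose = 8 mcg/kg/min × 62 kg = 496 mcg/min
496 mcg/min × 60 min/hr = 29760 mcg/hr
Rate = 29760 mcg/hr ÷ 2803.681 mcg/mL = 10.61462 mL/hr
Time remaining = 52.1834 mL ÷ 10.61462 mL/hr = 4.916183 hr

4.9 hours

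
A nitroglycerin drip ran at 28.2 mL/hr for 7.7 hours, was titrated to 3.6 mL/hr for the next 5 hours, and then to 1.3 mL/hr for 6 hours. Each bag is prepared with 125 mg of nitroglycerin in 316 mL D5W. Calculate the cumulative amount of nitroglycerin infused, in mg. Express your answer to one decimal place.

Concentration = 125 mg ÷ 316 mL = 0.3955696 mg/mL
Stage 1: 28.2 mL/hr × 7.7 hr = 217.14 mL → 217.14 mL × 0.3955696 mg/mL = 85.89399 mg
Stage 2: 3.6 mL/hr × 5 hr = 18 mL → 18 mL × 0.3955696 mg/mL = 7.120253 mg
Stage 3: 1.3 mL/hr × 6 hr = 7.8 mL → 7.8 mL × 0.3955696 mg/mL = 3.085443 mg
Total = 85.89399 + 7.120253 + 3.085443 = 96.09968 mg

96.1 mg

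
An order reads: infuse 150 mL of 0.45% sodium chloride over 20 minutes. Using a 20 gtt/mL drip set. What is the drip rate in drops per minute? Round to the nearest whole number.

150 mL ÷ (20 min) = 7.5 mL/min
7.5 mL/min × 20 gtt/mL = 150 gtt/min

150 gtt/min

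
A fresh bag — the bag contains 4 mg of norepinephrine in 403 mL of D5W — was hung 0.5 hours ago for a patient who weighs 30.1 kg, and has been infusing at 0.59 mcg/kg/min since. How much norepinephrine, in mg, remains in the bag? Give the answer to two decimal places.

Dose = 0.59 mcg/kg/min × 30.1 kg = 17.759 mcg/min
17.759 mcg/min × 60 min/hr = 1065.54 mcg/hr
Concentration = 4 mg ÷ 403 mL = 0.009925558 mg/mL = 9.925558 mcg/mL
Rate = 1065.54 mcg/hr ÷ 9.925558 mcg/mL = 107.3532 mL/hr
Volume infused = 107.3532 mL/hr × 0.5 hr = 53.67658 mL
Volume remaining = 403 − 53.67658 = 349.3234 mL
Drug remaining = 349.3234 mL × 9.925558 mcg/mL = 3467.23 mcg = 3.46723 mg

3.47 mg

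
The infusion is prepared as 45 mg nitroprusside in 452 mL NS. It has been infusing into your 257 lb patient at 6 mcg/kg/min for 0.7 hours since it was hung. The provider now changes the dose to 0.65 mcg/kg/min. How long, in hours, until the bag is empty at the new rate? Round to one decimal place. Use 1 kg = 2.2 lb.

Initial rate:
Weight = 257 lb ÷ 2.2 lb/kg = 116.8182 kg
Dose = 6 mcg/kg/min × 116.8182 kg = 700.9091 mcg/min
700.9091 mcg/min × 60 min/hr = 42054.55 mcg/hr
Concentration = 45 mg ÷ 452 mL = 0.09955752 mg/mL = 99.55752 mcg/mL
Rate = 42054.55 mcg/hr ÷ 99.55752 mcg/mL = 422.4145 mL/hr
Volume infused so far = 422.4145 mL/hr × 0.7 hr = 295.6902 mL
Volume remaining = 452 − 295.6902 = 156.3098 mL
New rate:
Dose = 0.65 mcg/kg/min × 116.8182 kg = 75.93182 mcg/min
75.93182 mcg/min × 60 min/hr = 4555.909 mcg/hr
Rate = 4555.909 mcg/hr ÷ 99.55752 mcg/mL = 45.76158 mL/hr
Time remaining = 156.3098 mL ÷ 45.76158 mL/hr = 3.415744 hr

3.4 hours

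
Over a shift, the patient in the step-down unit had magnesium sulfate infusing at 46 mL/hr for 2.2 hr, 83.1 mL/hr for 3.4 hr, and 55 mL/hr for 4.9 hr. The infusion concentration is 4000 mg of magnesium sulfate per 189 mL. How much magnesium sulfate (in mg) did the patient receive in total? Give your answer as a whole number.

13825 mg

Concentration = 4000 mg ÷ 189 mL = 21.16402 mg/mL
Stage 1: 46 mL/hr × 2.2 hr = 101.2 mL → 101.2 mL × 21.16402 mg/mL = 2141.799 mg
Stage 2: 83.1 mL/hr × 3.4 hr = 282.54 mL → 282.54 mL × 21.16402 mg/mL = 5979.683 mg
Stage 3: 55 mL/hr × 4.9 hr = 269.5 mL → 269.5 mL × 21.16402 mg/mL = 5703.704 mg
Total = 2141.799 + 5979.683 + 5703.704 = 13825.19 mg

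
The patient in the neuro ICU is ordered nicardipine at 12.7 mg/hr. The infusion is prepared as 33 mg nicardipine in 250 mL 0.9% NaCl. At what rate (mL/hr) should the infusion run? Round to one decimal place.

96.2 mL/hr

Concentration = 33 mg ÷ 250 mL = 0.132 mg/mL
Rate = 12.7 mg/hr ÷ 0.132 mg/mL = 96.21212 mL/hr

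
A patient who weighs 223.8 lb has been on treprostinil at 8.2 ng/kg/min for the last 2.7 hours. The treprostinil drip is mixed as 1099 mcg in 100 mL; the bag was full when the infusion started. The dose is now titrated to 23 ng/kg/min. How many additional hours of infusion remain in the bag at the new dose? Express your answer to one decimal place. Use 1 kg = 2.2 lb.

Initial rate:
Weight = 223.8 lb ÷ 2.2 lb/kg = 101.7273 kg
Dose = 8.2 ng/kg/min × 101.7273 kg = 834.1636 ng/min
834.1636 ng/min × 60 min/hr = 50049.82 ng/hr
Concentration = 1099 mcg ÷ 100 mL = 10.99 mcg/mL = 10990 ng/mL
Rate = 50049.82 ng/hr ÷ 10990 ng/mL = 4.554124 mL/hr
Volume infused so far = 4.554124 mL/hr × 2.7 hr = 12.29613 mL
Volume remaining = 100 − 12.29613 = 87.70387 mL
New rate:
Dose = 23 ng/kg/min × 101.7273 kg = 2339.727 ng/min
2339.727 ng/min × 60 min/hr = 140383.6 ng/hr
Rate = 140383.6 ng/hr ÷ 10990 ng/mL = 12.77376 mL/hr
Time remaining = 87.70387 mL ÷ 12.77376 mL/hr = 6.865939 hr

6.9 hours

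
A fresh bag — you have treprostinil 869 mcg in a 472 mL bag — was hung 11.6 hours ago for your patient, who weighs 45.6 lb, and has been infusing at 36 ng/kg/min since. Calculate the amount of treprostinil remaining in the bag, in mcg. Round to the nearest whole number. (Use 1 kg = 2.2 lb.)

Weight = 45.6 lb ÷ 2.2 lb/kg = 20.72727 kg
Dose = 36 ng/kg/min × 20.72727 kg = 746.1818 ng/min
746.1818 ng/min × 60 min/hr = 44770.91 ng/hr
Concentration = 869 mcg ÷ 472 mL = 1.841102 mcg/mL = 1841.102 ng/mL
Rate = 44770.91 ng/hr ÷ 1841.102 ng/mL = 24.31746 mL/hr
Volume infused = 24.31746 mL/hr × 11.6 hr = 282.0825 mL
Volume remaining = 472 − 282.0825 = 189.9175 mL
Drug remaining = 189.9175 mL × 1841.102 ng/mL = 349657.5 ng = 349.6575 mcg

350 mcg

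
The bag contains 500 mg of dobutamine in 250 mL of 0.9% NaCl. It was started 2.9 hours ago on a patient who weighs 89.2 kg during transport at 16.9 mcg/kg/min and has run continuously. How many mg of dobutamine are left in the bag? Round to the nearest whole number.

238 mg

Dose = 16.9 mcg/kg/min × 89.2 kg = 1507.48 mcg/min
1507.48 mcg/min × 60 min/hr = 90448.8 mcg/hr
Concentration = 500 mg ÷ 250 mL = 2 mg/mL = 2000 mcg/mL
Rate = 90448.8 mcg/hr ÷ 2000 mcg/mL = 45.2244 mL/hr
Volume infused = 45.2244 mL/hr × 2.9 hr = 131.1508 mL
Volume remaining = 250 − 131.1508 = 118.8492 mL
Drug remaining = 118.8492 mL × 2000 mcg/mL = 237698.5 mcg = 237.6985 mg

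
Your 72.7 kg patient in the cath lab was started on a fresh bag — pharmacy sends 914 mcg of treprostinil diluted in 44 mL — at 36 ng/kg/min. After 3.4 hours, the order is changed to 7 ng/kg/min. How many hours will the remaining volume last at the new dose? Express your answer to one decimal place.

Initial rate:
Dose = 36 ng/kg/min × 72.7 kg = 2617.2 ng/min
2617.2 ng/min × 60 min/hr = 157032 ng/hr
Concentration = 914 mcg ÷ 44 mL = 20.77273 mcg/mL = 20772.73 ng/mL
Rate = 157032 ng/hr ÷ 20772.73 ng/mL = 7.559527 mL/hr
Volume infused so far = 7.559527 mL/hr × 3.4 hr = 25.70239 mL
Volume remaining = 44 − 25.70239 = 18.29761 mL
New rate:
Dose = 7 ng/kg/min × 72.7 kg = 508.9 ng/min
508.9 ng/min × 60 min/hr = 30534 ng/hr
Rate = 30534 ng/hr ÷ 20772.73 ng/mL = 1.469908 mL/hr
Time remaining = 18.29761 mL ÷ 1.469908 mL/hr = 12.44813 hr

12.4 hours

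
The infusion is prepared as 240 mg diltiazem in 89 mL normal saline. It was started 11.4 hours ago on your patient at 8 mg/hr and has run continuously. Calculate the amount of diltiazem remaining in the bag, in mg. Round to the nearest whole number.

149 mg

Concentration = 240 mg ÷ 89 mL = 2.696629 mg/mL
Rate = 8 mg/hr ÷ 2.696629 mg/mL = 2.966667 mL/hr
Volume infused = 2.966667 mL/hr × 11.4 hr = 33.82 mL
Volume remaining = 89 − 33.82 = 55.18 mL
Drug remaining = 55.18 mL × 2.696629 mg/mL = 148.8 mg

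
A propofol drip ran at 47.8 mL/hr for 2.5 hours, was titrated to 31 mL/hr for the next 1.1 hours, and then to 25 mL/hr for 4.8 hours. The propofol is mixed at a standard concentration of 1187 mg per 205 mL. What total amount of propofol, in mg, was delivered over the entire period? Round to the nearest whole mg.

Concentration = 1187 mg ÷ 205 mL = 5.790244 mg/mL
Stage 1: 47.8 mL/hr × 2.5 hr = 119.5 mL → 119.5 mL × 5.790244 mg/mL = 691.9341 mg
Stage 2: 31 mL/hr × 1.1 hr = 34.1 mL → 34.1 mL × 5.790244 mg/mL = 197.4473 mg
Stage 3: 25 mL/hr × 4.8 hr = 120 mL → 120 mL × 5.790244 mg/mL = 694.8293 mg
Total = 691.9341 + 197.4473 + 694.8293 = 1584.211 mg

1584 mg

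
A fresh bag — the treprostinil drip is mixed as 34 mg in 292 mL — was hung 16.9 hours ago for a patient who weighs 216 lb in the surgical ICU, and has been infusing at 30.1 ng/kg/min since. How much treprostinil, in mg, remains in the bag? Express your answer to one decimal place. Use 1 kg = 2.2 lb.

31.0 mg

Weight = 216 lb ÷ 2.2 lb/kg = 98.18182 kg
Dose = 30.1 ng/kg/min × 98.18182 kg = 2955.273 ng/min
2955.273 ng/min × 60 min/hr = 177316.4 ng/hr
Concentration = 34 mg ÷ 292 mL = 0.1164384 mg/mL = 116438.4 ng/mL
Rate = 177316.4 ng/hr ÷ 116438.4 ng/mL = 1.522835 mL/hr
Volume infused = 1.522835 mL/hr × 16.9 hr = 25.73591 mL
Volume remaining = 292 − 25.73591 = 266.2641 mL
Drug remaining = 266.2641 mL × 116438.4 ng/mL = 31003353 ng = 31.00335 mg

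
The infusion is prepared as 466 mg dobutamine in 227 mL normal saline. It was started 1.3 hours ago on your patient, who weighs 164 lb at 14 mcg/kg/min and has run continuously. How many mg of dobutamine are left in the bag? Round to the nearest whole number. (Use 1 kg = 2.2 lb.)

385 mg

Weight = 164 lb ÷ 2.2 lb/kg = 74.54545 kg
Dose = 14 mcg/kg/min × 74.54545 kg = 1043.636 mcg/min
1043.636 mcg/min × 60 min/hr = 62618.18 mcg/hr
Concentration = 466 mg ÷ 227 mL = 2.052863 mg/mL = 2052.863 mcg/mL
Rate = 62618.18 mcg/hr ÷ 2052.863 mcg/mL = 30.50285 mL/hr
Volume infused = 30.50285 mL/hr × 1.3 hr = 39.6537 mL
Volume remaining = 227 − 39.6537 = 187.3463 mL
Drug remaining = 187.3463 mL × 2052.863 mcg/mL = 384596.4 mcg = 384.5964 mg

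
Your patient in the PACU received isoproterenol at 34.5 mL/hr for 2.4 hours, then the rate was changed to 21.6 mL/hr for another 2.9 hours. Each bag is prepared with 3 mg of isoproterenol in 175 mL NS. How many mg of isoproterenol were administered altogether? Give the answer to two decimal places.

Concentration = 3 mg ÷ 175 mL = 0.01714286 mg/mL
Stage 1: 34.5 mL/hr × 2.4 hr = 82.8 mL → 82.8 mL × 0.01714286 mg/mL = 1.419429 mg
Stage 2: 21.6 mL/hr × 2.9 hr = 62.64 mL → 62.64 mL × 0.01714286 mg/mL = 1.073829 mg
Total = 1.419429 + 1.073829 = 2.493257 mg

2.49 mg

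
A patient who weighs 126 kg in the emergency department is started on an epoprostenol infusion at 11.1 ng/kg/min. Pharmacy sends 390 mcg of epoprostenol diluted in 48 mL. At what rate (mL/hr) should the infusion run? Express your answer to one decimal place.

Dose = 11.1 ng/kg/min × 126 kg = 1398.6 ng/min
1398.6 ng/min × 60 min/hr = 83916 ng/hr
Concentration = 390 mcg ÷ 48 mL = 8.125 mcg/mL = 8125 ng/mL
Rate = 83916 ng/hr ÷ 8125 ng/mL = 10.32812 mL/hr

10.3 mL/hr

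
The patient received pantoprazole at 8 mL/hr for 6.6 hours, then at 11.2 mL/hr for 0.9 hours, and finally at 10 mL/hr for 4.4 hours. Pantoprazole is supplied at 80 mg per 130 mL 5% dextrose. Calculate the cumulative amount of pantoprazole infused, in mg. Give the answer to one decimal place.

Concentration = 80 mg ÷ 130 mL = 0.6153846 mg/mL
Stage 1: 8 mL/hr × 6.6 hr = 52.8 mL → 52.8 mL × 0.6153846 mg/mL = 32.49231 mg
Stage 2: 11.2 mL/hr × 0.9 hr = 10.08 mL → 10.08 mL × 0.6153846 mg/mL = 6.203077 mg
Stage 3: 10 mL/hr × 4.4 hr = 44 mL → 44 mL × 0.6153846 mg/mL = 27.07692 mg
Total = 32.49231 + 6.203077 + 27.07692 = 65.77231 mg

65.8 mg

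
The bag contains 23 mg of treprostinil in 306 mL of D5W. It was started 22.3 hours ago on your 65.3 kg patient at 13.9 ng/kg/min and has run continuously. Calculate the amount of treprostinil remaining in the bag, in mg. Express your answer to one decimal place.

21.8 mg

Dose = 13.9 ng/kg/min × 65.3 kg = 907.67 ng/min
907.67 ng/min × 60 min/hr = 54460.2 ng/hr
Concentration = 23 mg ÷ 306 mL = 0.0751634 mg/mL = 75163.4 ng/mL
Rate = 54460.2 ng/hr ÷ 75163.4 ng/mL = 0.7245574 mL/hr
Volume infused = 0.7245574 mL/hr × 22.3 hr = 16.15763 mL
Volume remaining = 306 − 16.15763 = 289.8424 mL
Drug remaining = 289.8424 mL × 75163.4 ng/mL = 21785538 ng = 21.78554 mg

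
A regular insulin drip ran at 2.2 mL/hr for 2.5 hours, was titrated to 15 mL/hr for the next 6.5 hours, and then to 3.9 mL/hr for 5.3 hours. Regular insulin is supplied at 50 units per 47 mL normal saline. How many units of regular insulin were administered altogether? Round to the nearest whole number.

Concentration = 50 units ÷ 47 mL = 1.06383 units/mL
Stage 1: 2.2 mL/hr × 2.5 hr = 5.5 mL → 5.5 mL × 1.06383 units/mL = 5.851064 units
Stage 2: 15 mL/hr × 6.5 hr = 97.5 mL → 97.5 mL × 1.06383 units/mL = 103.7234 units
Stage 3: 3.9 mL/hr × 5.3 hr = 20.67 mL → 20.67 mL × 1.06383 units/mL = 21.98936 units
Total = 5.851064 + 103.7234 + 21.98936 = 131.5638 units

132 units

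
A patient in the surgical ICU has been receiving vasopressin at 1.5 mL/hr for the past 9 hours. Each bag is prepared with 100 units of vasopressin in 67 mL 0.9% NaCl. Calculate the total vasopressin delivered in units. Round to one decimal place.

20.1 units

Concentration = 100 units ÷ 67 mL = 1.492537 units/mL
Drug rate = 1.5 mL/hr × 1.492537 units/mL = 2.238806 units/hr
Total = 2.238806 units/hr × 9 hr = 20.14925 units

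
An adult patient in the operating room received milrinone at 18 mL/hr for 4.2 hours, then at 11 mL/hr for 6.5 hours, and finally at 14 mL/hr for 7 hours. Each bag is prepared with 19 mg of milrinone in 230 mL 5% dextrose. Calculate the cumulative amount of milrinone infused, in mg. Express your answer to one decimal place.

20.2 mg

Concentration = 19 mg ÷ 230 mL = 0.0826087 mg/mL
Stage 1: 18 mL/hr × 4.2 hr = 75.6 mL → 75.6 mL × 0.0826087 mg/mL = 6.245217 mg
Stage 2: 11 mL/hr × 6.5 hr = 71.5 mL → 71.5 mL × 0.0826087 mg/mL = 5.906522 mg
Stage 3: 14 mL/hr × 7 hr = 98 mL → 98 mL × 0.0826087 mg/mL = 8.095652 mg
Total = 6.245217 + 5.906522 + 8.095652 = 20.24739 mg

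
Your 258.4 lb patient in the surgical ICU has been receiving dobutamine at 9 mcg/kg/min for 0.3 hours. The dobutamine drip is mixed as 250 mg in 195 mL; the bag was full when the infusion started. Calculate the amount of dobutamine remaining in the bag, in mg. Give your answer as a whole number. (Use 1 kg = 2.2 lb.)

Weight = 258.4 lb ÷ 2.2 lb/kg = 117.4545 kg
Dose = 9 mcg/kg/min × 117.4545 kg = 1057.091 mcg/min
1057.091 mcg/min × 60 min/hr = 63425.45 mcg/hr
Concentration = 250 mg ÷ 195 mL = 1.282051 mg/mL = 1282.051 mcg/mL
Rate = 63425.45 mcg/hr ÷ 1282.051 mcg/mL = 49.47185 mL/hr
Volume infused = 49.47185 mL/hr × 0.3 hr = 14.84156 mL
Volume remaining = 195 − 14.84156 = 180.1584 mL
Drug remaining = 180.1584 mL × 1282.051 mcg/mL = 230972.4 mcg = 230.9724 mg

231 mg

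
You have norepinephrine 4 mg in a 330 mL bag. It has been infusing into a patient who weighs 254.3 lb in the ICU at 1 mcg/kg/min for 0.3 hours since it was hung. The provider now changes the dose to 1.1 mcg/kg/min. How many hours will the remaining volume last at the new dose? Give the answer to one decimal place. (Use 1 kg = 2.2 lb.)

0.3 hours

Initial rate:
Weight = 254.3 lb ÷ 2.2 lb/kg = 115.5909 kg
Dose = 1 mcg/kg/min × 115.5909 kg = 115.5909 mcg/min
115.5909 mcg/min × 60 min/hr = 6935.455 mcg/hr
Concentration = 4 mg ÷ 330 mL = 0.01212121 mg/mL = 12.12121 mcg/mL
Rate = 6935.455 mcg/hr ÷ 12.12121 mcg/mL = 572.175 mL/hr
Volume infused so far = 572.175 mL/hr × 0.3 hr = 171.6525 mL
Volume remaining = 330 − 171.6525 = 158.3475 mL
New rate:
Dose = 1.1 mcg/kg/min × 115.5909 kg = 127.15 mcg/min
127.15 mcg/min × 60 min/hr = 7629 mcg/hr
Rate = 7629 mcg/hr ÷ 12.12121 mcg/mL = 629.3925 mL/hr
Time remaining = 158.3475 mL ÷ 629.3925 mL/hr = 0.2515878 hr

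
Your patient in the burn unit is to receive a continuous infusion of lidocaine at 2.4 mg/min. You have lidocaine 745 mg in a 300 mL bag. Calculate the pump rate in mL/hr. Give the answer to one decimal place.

2.4 mg/min × 60 min/hr = 144 mg/hr
Concentration = 745 mg ÷ 300 mL = 2.483333 mg/mL
Rate = 144 mg/hr ÷ 2.483333 mg/mL = 57.98658 mL/hr

58.0 mL/hr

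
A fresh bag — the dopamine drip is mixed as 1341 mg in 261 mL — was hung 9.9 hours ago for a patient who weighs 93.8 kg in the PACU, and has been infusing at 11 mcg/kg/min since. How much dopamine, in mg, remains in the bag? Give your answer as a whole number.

728 mg

Dose = 11 mcg/kg/min × 93.8 kg = 1031.8 mcg/min
1031.8 mcg/min × 60 min/hr = 61908 mcg/hr
Concentration = 1341 mg ÷ 261 mL = 5.137931 mg/mL = 5137.931 mcg/mL
Rate = 61908 mcg/hr ÷ 5137.931 mcg/mL = 12.04921 mL/hr
Volume infused = 12.04921 mL/hr × 9.9 hr = 119.2872 mL
Volume remaining = 261 − 119.2872 = 141.7128 mL
Drug remaining = 141.7128 mL × 5137.931 mcg/mL = 728110.8 mcg = 728.1108 mg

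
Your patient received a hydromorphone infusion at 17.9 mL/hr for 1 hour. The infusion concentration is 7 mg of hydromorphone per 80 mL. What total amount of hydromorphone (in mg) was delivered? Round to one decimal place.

Concentration = 7 mg ÷ 80 mL = 0.0875 mg/mL
Drug rate = 17.9 mL/hr × 0.0875 mg/mL = 1.56625 mg/hr
Total = 1.56625 mg/hr × 1 hr = 1.56625 mg

1.6 mg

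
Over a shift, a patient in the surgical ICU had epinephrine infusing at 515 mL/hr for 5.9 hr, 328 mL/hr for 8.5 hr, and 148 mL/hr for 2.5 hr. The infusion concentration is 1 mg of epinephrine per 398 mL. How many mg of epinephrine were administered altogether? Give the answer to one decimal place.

15.6 mg

Concentration = 1 mg ÷ 398 mL = 0.002512563 mg/mL
Stage 1: 515 mL/hr × 5.9 hr = 3038.5 mL → 3038.5 mL × 0.002512563 mg/mL = 7.634422 mg
Stage 2: 328 mL/hr × 8.5 hr = 2788 mL → 2788 mL × 0.002512563 mg/mL = 7.005025 mg
Stage 3: 148 mL/hr × 2.5 hr = 370 mL → 370 mL × 0.002512563 mg/mL = 0.9296482 mg
Total = 7.634422 + 7.005025 + 0.9296482 = 15.5691 mg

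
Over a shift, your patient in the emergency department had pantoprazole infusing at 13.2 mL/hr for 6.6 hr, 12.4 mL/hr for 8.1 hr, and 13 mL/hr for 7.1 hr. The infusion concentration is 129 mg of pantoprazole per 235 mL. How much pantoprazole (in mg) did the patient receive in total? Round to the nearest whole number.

154 mg

Concentration = 129 mg ÷ 235 mL = 0.5489362 mg/mL
Stage 1: 13.2 mL/hr × 6.6 hr = 87.12 mL → 87.12 mL × 0.5489362 mg/mL = 47.82332 mg
Stage 2: 12.4 mL/hr × 8.1 hr = 100.44 mL → 100.44 mL × 0.5489362 mg/mL = 55.13515 mg
Stage 3: 13 mL/hr × 7.1 hr = 92.3 mL → 92.3 mL × 0.5489362 mg/mL = 50.66681 mg
Total = 47.82332 + 55.13515 + 50.66681 = 153.6253 mg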